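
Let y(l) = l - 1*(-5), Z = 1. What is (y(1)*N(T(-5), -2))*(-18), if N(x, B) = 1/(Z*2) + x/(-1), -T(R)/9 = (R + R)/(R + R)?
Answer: -1026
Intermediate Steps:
y(l) = 5 + l (y(l) = l + 5 = 5 + l)
T(R) = -9 (T(R) = -9*(R + R)/(R + R) = -9*2*R/(2*R) = -9*2*R*1/(2*R) = -9*1 = -9)
N(x, B) = ½ - x (N(x, B) = 1/(1*2) + x/(-1) = 1*(½) + x*(-1) = ½ - x)
(y(1)*N(T(-5), -2))*(-18) = ((5 + 1)*(½ - 1*(-9)))*(-18) = (6*(½ + 9))*(-18) = (6*(19/2))*(-18) = 57*(-18) = -1026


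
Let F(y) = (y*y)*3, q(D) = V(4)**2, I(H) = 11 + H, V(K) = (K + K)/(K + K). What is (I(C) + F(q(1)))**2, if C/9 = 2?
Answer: 1024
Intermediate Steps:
C = 18 (C = 9*2 = 18)
V(K) = 1 (V(K) = (2*K)/((2*K)) = (2*K)*(1/(2*K)) = 1)
q(D) = 1 (q(D) = 1**2 = 1)
F(y) = 3*y**2 (F(y) = y**2*3 = 3*y**2)
(I(C) + F(q(1)))**2 = ((11 + 18) + 3*1**2)**2 = (29 + 3*1)**2 = (29 + 3)**2 = 32**2 = 1024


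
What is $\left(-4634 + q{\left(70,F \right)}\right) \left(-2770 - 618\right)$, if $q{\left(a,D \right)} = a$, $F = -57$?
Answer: $15462832$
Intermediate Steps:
$\left(-4634 + q{\left(70,F \right)}\right) \left(-2770 - 618\right) = \left(-4634 + 70\right) \left(-2770 - 618\right) = \left(-4564\right) \left(-3388\right) = 15462832$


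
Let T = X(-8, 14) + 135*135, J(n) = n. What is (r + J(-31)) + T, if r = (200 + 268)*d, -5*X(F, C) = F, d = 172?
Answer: 493458/5 ≈ 98692.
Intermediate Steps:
X(F, C) = -F/5
r = 80496 (r = (200 + 268)*172 = 468*172 = 80496)
T = 91133/5 (T = -⅕*(-8) + 135*135 = 8/5 + 18225 = 91133/5 ≈ 18227.)
(r + J(-31)) + T = (80496 - 31) + 91133/5 = 80465 + 91133/5 = 493458/5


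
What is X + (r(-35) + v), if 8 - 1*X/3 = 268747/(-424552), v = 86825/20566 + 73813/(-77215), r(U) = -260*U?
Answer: 3077396483441049097/337095071298440 ≈ 9129.2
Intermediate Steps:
v = 5186154217/1588003690 (v = 86825*(1/20566) + 73813*(-1/77215) = 86825/20566 - 73813/77215 = 5186154217/1588003690 ≈ 3.2658)
X = 10995489/424552 (X = 24 - 806241/(-424552) = 24 - 806241*(-1)/424552 = 24 - 3*(-268747/424552) = 24 + 806241/424552 = 10995489/424552 ≈ 25.899)
X + (r(-35) + v) = 10995489/424552 + (-260*(-35) + 5186154217/1588003690) = 10995489/424552 + (9100 + 5186154217/1588003690) = 10995489/424552 + 14456019733217/1588003690 = 3077396483441049097/337095071298440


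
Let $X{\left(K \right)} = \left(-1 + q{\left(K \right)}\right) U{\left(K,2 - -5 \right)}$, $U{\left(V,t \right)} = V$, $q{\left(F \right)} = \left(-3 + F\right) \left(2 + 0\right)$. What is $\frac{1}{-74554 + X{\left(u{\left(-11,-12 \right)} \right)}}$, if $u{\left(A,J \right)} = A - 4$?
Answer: $- \frac{1}{73999} \approx -1.3514 \cdot 10^{-5}$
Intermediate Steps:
$u{\left(A,J \right)} = -4 + A$ ($u{\left(A,J \right)} = A - 4 = -4 + A$)
$q{\left(F \right)} = -6 + 2 F$ ($q{\left(F \right)} = \left(-3 + F\right) 2 = -6 + 2 F$)
$X{\left(K \right)} = K \left(-7 + 2 K\right)$ ($X{\left(K \right)} = \left(-1 + \left(-6 + 2 K\right)\right) K = \left(-7 + 2 K\right) K = K \left(-7 + 2 K\right)$)
$\frac{1}{-74554 + X{\left(u{\left(-11,-12 \right)} \right)}} = \frac{1}{-74554 + \left(-4 - 11\right) \left(-7 + 2 \left(-4 - 11\right)\right)} = \frac{1}{-74554 - 15 \left(-7 + 2 \left(-15\right)\right)} = \frac{1}{-74554 - 15 \left(-7 - 30\right)} = \frac{1}{-74554 - -555} = \frac{1}{-74554 + 555} = \frac{1}{-73999} = - \frac{1}{73999}$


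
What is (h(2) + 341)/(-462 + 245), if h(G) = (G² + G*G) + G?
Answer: -351/217 ≈ -1.6175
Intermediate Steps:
h(G) = G + 2*G² (h(G) = (G² + G²) + G = 2*G² + G = G + 2*G²)
(h(2) + 341)/(-462 + 245) = (2*(1 + 2*2) + 341)/(-462 + 245) = (2*(1 + 4) + 341)/(-217) = (2*5 + 341)*(-1/217) = (10 + 341)*(-1/217) = 351*(-1/217) = -351/217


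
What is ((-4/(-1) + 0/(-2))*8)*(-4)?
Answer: -128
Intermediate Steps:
((-4/(-1) + 0/(-2))*8)*(-4) = ((-4*(-1) + 0*(-1/2))*8)*(-4) = ((4 + 0)*8)*(-4) = (4*8)*(-4) = 32*(-4) = -128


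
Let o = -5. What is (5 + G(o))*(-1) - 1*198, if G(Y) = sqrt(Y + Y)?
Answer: -203 - I*sqrt(10) ≈ -203.0 - 3.1623*I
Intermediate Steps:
G(Y) = sqrt(2)*sqrt(Y) (G(Y) = sqrt(2*Y) = sqrt(2)*sqrt(Y))
(5 + G(o))*(-1) - 1*198 = (5 + sqrt(2)*sqrt(-5))*(-1) - 1*198 = (5 + sqrt(2)*(I*sqrt(5)))*(-1) - 198 = (5 + I*sqrt(10))*(-1) - 198 = (-5 - I*sqrt(10)) - 198 = -203 - I*sqrt(10)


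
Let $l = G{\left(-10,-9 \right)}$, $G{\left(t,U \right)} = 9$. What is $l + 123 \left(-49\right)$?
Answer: $-6018$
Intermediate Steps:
$l = 9$
$l + 123 \left(-49\right) = 9 + 123 \left(-49\right) = 9 - 6027 = -6018$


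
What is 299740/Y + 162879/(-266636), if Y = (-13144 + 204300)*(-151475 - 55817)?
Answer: -28813295268727/47167324600478 ≈ -0.61087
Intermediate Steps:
Y = -39625109552 (Y = 191156*(-207292) = -39625109552)
299740/Y + 162879/(-266636) = 299740/(-39625109552) + 162879/(-266636) = 299740*(-1/39625109552) + 162879*(-1/266636) = -10705/1415182484 - 162879/266636 = -28813295268727/47167324600478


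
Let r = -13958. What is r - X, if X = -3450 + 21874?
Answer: -32382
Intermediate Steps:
X = 18424
r - X = -13958 - 1*18424 = -13958 - 18424 = -32382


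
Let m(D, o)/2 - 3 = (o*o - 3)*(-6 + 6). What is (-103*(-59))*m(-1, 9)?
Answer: 36462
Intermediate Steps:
m(D, o) = 6 (m(D, o) = 6 + 2*((o*o - 3)*(-6 + 6)) = 6 + 2*((o² - 3)*0) = 6 + 2*((-3 + o²)*0) = 6 + 2*0 = 6 + 0 = 6)
(-103*(-59))*m(-1, 9) = -103*(-59)*6 = 6077*6 = 36462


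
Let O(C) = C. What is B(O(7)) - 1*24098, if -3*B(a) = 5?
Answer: -72299/3 ≈ -24100.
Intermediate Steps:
B(a) = -5/3 (B(a) = -⅓*5 = -5/3)
B(O(7)) - 1*24098 = -5/3 - 1*24098 = -5/3 - 24098 = -72299/3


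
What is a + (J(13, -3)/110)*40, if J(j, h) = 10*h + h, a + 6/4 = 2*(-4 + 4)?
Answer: -27/2 ≈ -13.500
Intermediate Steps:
a = -3/2 (a = -3/2 + 2*(-4 + 4) = -3/2 + 2*0 = -3/2 + 0 = -3/2 ≈ -1.5000)
J(j, h) = 11*h
a + (J(13, -3)/110)*40 = -3/2 + ((11*(-3))/110)*40 = -3/2 - 33*1/110*40 = -3/2 - 3/10*40 = -3/2 - 12 = -27/2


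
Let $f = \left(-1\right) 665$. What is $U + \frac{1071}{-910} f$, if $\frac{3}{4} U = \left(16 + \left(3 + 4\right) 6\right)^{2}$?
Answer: $\frac{410903}{78} \approx 5268.0$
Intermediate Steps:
$f = -665$
$U = \frac{13456}{3}$ ($U = \frac{4 \left(16 + \left(3 + 4\right) 6\right)^{2}}{3} = \frac{4 \left(16 + 7 \cdot 6\right)^{2}}{3} = \frac{4 \left(16 + 42\right)^{2}}{3} = \frac{4 \cdot 58^{2}}{3} = \frac{4}{3} \cdot 3364 = \frac{13456}{3} \approx 4485.3$)
$U + \frac{1071}{-910} f = \frac{13456}{3} + \frac{1071}{-910} \left(-665\right) = \frac{13456}{3} + 1071 \left(- \frac{1}{910}\right) \left(-665\right) = \frac{13456}{3} - - \frac{20349}{26} = \frac{13456}{3} + \frac{20349}{26} = \frac{410903}{78}$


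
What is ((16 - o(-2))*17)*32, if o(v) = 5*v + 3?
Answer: 12512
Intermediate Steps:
o(v) = 3 + 5*v
((16 - o(-2))*17)*32 = ((16 - (3 + 5*(-2)))*17)*32 = ((16 - (3 - 10))*17)*32 = ((16 - 1*(-7))*17)*32 = ((16 + 7)*17)*32 = (23*17)*32 = 391*32 = 12512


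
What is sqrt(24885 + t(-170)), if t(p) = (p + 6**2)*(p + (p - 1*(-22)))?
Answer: sqrt(67497) ≈ 259.80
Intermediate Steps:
t(p) = (22 + 2*p)*(36 + p) (t(p) = (p + 36)*(p + (p + 22)) = (36 + p)*(p + (22 + p)) = (36 + p)*(22 + 2*p) = (22 + 2*p)*(36 + p))
sqrt(24885 + t(-170)) = sqrt(24885 + (792 + 2*(-170)**2 + 94*(-170))) = sqrt(24885 + (792 + 2*28900 - 15980)) = sqrt(24885 + (792 + 57800 - 15980)) = sqrt(24885 + 42612) = sqrt(67497)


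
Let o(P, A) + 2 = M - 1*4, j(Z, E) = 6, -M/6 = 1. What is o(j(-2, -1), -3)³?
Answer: -1728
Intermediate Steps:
M = -6 (M = -6*1 = -6)
o(P, A) = -12 (o(P, A) = -2 + (-6 - 1*4) = -2 + (-6 - 4) = -2 - 10 = -12)
o(j(-2, -1), -3)³ = (-12)³ = -1728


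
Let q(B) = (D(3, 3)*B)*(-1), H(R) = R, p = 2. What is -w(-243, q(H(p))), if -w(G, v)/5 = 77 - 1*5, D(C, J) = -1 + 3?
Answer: 360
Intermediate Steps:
D(C, J) = 2
q(B) = -2*B (q(B) = (2*B)*(-1) = -2*B)
w(G, v) = -360 (w(G, v) = -5*(77 - 1*5) = -5*(77 - 5) = -5*72 = -360)
-w(-243, q(H(p))) = -1*(-360) = 360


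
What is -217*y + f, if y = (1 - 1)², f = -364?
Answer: -364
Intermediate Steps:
y = 0 (y = 0² = 0)
-217*y + f = -217*0 - 364 = 0 - 364 = -364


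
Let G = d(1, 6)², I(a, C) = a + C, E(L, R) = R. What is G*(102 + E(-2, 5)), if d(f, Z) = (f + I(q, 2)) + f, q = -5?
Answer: 107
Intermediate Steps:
I(a, C) = C + a
d(f, Z) = -3 + 2*f (d(f, Z) = (f + (2 - 5)) + f = (f - 3) + f = (-3 + f) + f = -3 + 2*f)
G = 1 (G = (-3 + 2*1)² = (-3 + 2)² = (-1)² = 1)
G*(102 + E(-2, 5)) = 1*(102 + 5) = 1*107 = 107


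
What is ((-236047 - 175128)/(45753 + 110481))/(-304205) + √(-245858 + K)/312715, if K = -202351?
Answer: 82235/9505432794 + 3*I*√49801/312715 ≈ 8.6514e-6 + 0.0021409*I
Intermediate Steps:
((-236047 - 175128)/(45753 + 110481))/(-304205) + √(-245858 + K)/312715 = ((-236047 - 175128)/(45753 + 110481))/(-304205) + √(-245858 - 202351)/312715 = -411175/156234*(-1/304205) + √(-448209)*(1/312715) = -411175*1/156234*(-1/304205) + (3*I*√49801)*(1/312715) = -411175/156234*(-1/304205) + 3*I*√49801/312715 = 82235/9505432794 + 3*I*√49801/312715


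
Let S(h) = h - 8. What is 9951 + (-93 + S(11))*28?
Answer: 7431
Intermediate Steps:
S(h) = -8 + h
9951 + (-93 + S(11))*28 = 9951 + (-93 + (-8 + 11))*28 = 9951 + (-93 + 3)*28 = 9951 - 90*28 = 9951 - 2520 = 7431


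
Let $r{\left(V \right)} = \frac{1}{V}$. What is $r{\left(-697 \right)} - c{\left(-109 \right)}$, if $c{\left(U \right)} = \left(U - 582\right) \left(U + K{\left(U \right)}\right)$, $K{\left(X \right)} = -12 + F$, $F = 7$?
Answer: $- \frac{54905479}{697} \approx -78774.0$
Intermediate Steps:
$K{\left(X \right)} = -5$ ($K{\left(X \right)} = -12 + 7 = -5$)
$c{\left(U \right)} = \left(-582 + U\right) \left(-5 + U\right)$ ($c{\left(U \right)} = \left(U - 582\right) \left(U - 5\right) = \left(-582 + U\right) \left(-5 + U\right)$)
$r{\left(-697 \right)} - c{\left(-109 \right)} = \frac{1}{-697} - \left(2910 + \left(-109\right)^{2} - -63983\right) = - \frac{1}{697} - \left(2910 + 11881 + 63983\right) = - \frac{1}{697} - 78774 = - \frac{54905479}{697}$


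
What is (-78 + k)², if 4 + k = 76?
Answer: 36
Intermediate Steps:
k = 72 (k = -4 + 76 = 72)
(-78 + k)² = (-78 + 72)² = (-6)² = 36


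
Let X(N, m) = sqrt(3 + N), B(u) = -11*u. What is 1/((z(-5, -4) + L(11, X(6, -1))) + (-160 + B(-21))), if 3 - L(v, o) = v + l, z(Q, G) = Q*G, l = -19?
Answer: 1/102 ≈ 0.0098039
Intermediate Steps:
z(Q, G) = G*Q
L(v, o) = 22 - v (L(v, o) = 3 - (v - 19) = 3 - (-19 + v) = 3 + (19 - v) = 22 - v)
1/((z(-5, -4) + L(11, X(6, -1))) + (-160 + B(-21))) = 1/((-4*(-5) + (22 - 1*11)) + (-160 - 11*(-21))) = 1/((20 + (22 - 11)) + (-160 + 231)) = 1/((20 + 11) + 71) = 1/(31 + 71) = 1/102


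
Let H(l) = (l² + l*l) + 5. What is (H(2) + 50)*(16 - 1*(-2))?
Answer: 1134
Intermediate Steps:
H(l) = 5 + 2*l² (H(l) = (l² + l²) + 5 = 2*l² + 5 = 5 + 2*l²)
(H(2) + 50)*(16 - 1*(-2)) = ((5 + 2*2²) + 50)*(16 - 1*(-2)) = ((5 + 2*4) + 50)*(16 + 2) = ((5 + 8) + 50)*18 = (13 + 50)*18 = 63*18 = 1134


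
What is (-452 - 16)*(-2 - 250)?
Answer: 117936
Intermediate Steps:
(-452 - 16)*(-2 - 250) = -468*(-252) = 117936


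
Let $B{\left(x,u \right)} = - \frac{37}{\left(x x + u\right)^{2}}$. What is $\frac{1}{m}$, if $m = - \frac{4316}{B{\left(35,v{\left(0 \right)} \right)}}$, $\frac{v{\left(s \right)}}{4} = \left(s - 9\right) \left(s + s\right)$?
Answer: $\frac{37}{6476697500} \approx 5.7128 \cdot 10^{-9}$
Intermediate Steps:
$v{\left(s \right)} = 8 s \left(-9 + s\right)$ ($v{\left(s \right)} = 4 \left(s - 9\right) \left(s + s\right) = 4 \left(-9 + s\right) 2 s = 4 \cdot 2 s \left(-9 + s\right) = 8 s \left(-9 + s\right)$)
$B{\left(x,u \right)} = - \frac{37}{\left(u + x^{2}\right)^{2}}$ ($B{\left(x,u \right)} = - \frac{37}{\left(x^{2} + u\right)^{2}} = - \frac{37}{\left(u + x^{2}\right)^{2}}$)
$m = \frac{6476697500}{37}$ ($m = - \frac{4316}{\left(-37\right) \frac{1}{\left(8 \cdot 0 \left(-9 + 0\right) + 35^{2}\right)^{2}}} = - \frac{4316}{\left(-37\right) \frac{1}{\left(8 \cdot 0 \left(-9\right) + 1225\right)^{2}}} = - \frac{4316}{\left(-37\right) \frac{1}{\left(0 + 1225\right)^{2}}} = - \frac{4316}{\left(-37\right) \frac{1}{1500625}} = - \frac{4316}{- \frac{37}{1500625}} = \left(-4316\right) \left(- \frac{1500625}{37}\right) = \frac{6476697500}{37} \approx 1.7505 \cdot 10^{8}$)
$\frac{1}{m} = \frac{1}{\frac{6476697500}{37}} = \frac{37}{6476697500}$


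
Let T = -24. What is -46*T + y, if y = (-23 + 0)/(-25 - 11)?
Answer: 39767/36 ≈ 1104.6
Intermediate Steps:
y = 23/36 (y = -23/(-36) = -23*(-1/36) = 23/36 ≈ 0.63889)
-46*T + y = -46*(-24) + 23/36 = 1104 + 23/36 = 39767/36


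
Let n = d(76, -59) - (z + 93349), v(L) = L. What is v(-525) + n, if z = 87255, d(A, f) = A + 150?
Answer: -180903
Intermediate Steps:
d(A, f) = 150 + A
n = -180378 (n = (150 + 76) - (87255 + 93349) = 226 - 1*180604 = 226 - 180604 = -180378)
v(-525) + n = -525 - 180378 = -180903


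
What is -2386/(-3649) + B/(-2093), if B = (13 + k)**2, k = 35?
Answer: -3413398/7637357 ≈ -0.44693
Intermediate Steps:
B = 2304 (B = (13 + 35)**2 = 48**2 = 2304)
-2386/(-3649) + B/(-2093) = -2386/(-3649) + 2304/(-2093) = -2386*(-1/3649) + 2304*(-1/2093) = 2386/3649 - 2304/2093 = -3413398/7637357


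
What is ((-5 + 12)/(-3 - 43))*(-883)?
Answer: 6181/46 ≈ 134.37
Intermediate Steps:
((-5 + 12)/(-3 - 43))*(-883) = (7/(-46))*(-883) = (7*(-1/46))*(-883) = -7/46*(-883) = 6181/46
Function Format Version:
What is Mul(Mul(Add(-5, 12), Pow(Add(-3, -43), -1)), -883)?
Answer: Rational(6181, 46) ≈ 134.37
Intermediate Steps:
Mul(Mul(Add(-5, 12), Pow(Add(-3, -43), -1)), -883) = Mul(Mul(7, Pow(-46, -1)), -883) = Mul(Mul(7, Rational(-1, 46)), -883) = Mul(Rational(-7, 46), -883) = Rational(6181, 46)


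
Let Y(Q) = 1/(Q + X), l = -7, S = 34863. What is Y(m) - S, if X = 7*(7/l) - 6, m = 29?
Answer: -557807/16 ≈ -34863.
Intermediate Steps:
X = -13 (X = 7*(7/(-7)) - 6 = 7*(7*(-⅐)) - 6 = 7*(-1) - 6 = -7 - 6 = -13)
Y(Q) = 1/(-13 + Q) (Y(Q) = 1/(Q - 13) = 1/(-13 + Q))
Y(m) - S = 1/(-13 + 29) - 1*34863 = 1/16 - 34863 = -557807/16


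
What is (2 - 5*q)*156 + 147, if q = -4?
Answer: 3579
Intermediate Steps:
(2 - 5*q)*156 + 147 = (2 - 5*(-4))*156 + 147 = (2 + 20)*156 + 147 = 22*156 + 147 = 3432 + 147 = 3579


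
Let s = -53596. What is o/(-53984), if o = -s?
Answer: -13399/13496 ≈ -0.99281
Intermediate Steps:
o = 53596 (o = -1*(-53596) = 53596)
o/(-53984) = 53596/(-53984) = 53596*(-1/53984) = -13399/13496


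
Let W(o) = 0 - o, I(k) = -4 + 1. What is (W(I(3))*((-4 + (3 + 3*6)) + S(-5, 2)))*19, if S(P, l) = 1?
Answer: 1026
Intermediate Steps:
I(k) = -3
W(o) = -o
(W(I(3))*((-4 + (3 + 3*6)) + S(-5, 2)))*19 = ((-1*(-3))*((-4 + (3 + 3*6)) + 1))*19 = (3*((-4 + (3 + 18)) + 1))*19 = (3*((-4 + 21) + 1))*19 = (3*(17 + 1))*19 = (3*18)*19 = 54*19 = 1026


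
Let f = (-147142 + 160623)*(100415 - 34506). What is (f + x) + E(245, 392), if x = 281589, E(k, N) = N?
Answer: 888801210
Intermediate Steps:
f = 888519229 (f = 13481*65909 = 888519229)
(f + x) + E(245, 392) = (888519229 + 281589) + 392 = 888800818 + 392 = 888801210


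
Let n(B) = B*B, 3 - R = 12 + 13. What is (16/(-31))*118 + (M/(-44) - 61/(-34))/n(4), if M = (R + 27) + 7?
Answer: -11280153/185504 ≈ -60.808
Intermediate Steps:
R = -22 (R = 3 - (12 + 13) = 3 - 1*25 = 3 - 25 = -22)
n(B) = B**2
M = 12 (M = (-22 + 27) + 7 = 5 + 7 = 12)
(16/(-31))*118 + (M/(-44) - 61/(-34))/n(4) = (16/(-31))*118 + (12/(-44) - 61/(-34))/(4**2) = (16*(-1/31))*118 + (12*(-1/44) - 61*(-1/34))/16 = -16/31*118 + (-3/11 + 61/34)*(1/16) = -1888/31 + (569/374)*(1/16) = -1888/31 + 569/5984 = -11280153/185504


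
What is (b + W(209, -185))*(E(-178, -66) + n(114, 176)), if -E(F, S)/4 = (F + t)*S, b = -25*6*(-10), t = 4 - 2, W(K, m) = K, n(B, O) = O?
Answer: -79106192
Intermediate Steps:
t = 2
b = 1500 (b = -150*(-10) = 1500)
E(F, S) = -4*S*(2 + F) (E(F, S) = -4*(F + 2)*S = -4*(2 + F)*S = -4*S*(2 + F))
(b + W(209, -185))*(E(-178, -66) + n(114, 176)) = (1500 + 209)*(-4*(-66)*(2 - 178) + 176) = 1709*(-4*(-66)*(-176) + 176) = 1709*(-46464 + 176) = 1709*(-46288) = -79106192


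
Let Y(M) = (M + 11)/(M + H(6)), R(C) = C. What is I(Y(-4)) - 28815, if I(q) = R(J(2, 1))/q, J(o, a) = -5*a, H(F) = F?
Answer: -201715/7 ≈ -28816.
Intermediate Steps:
Y(M) = (11 + M)/(6 + M) (Y(M) = (M + 11)/(M + 6) = (11 + M)/(6 + M))
I(q) = -5/q (I(q) = (-5*1)/q = -5/q)
I(Y(-4)) - 28815 = -5*(6 - 4)/(11 - 4) - 28815 = -5/(7/2) - 28815 = -5/((½)*7) - 28815 = -5/7/2 - 28815 = -5*2/7 - 28815 = -10/7 - 28815 = -201715/7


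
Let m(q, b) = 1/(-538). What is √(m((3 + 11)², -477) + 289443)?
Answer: √83777539154/538 ≈ 538.00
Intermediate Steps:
m(q, b) = -1/538
√(m((3 + 11)², -477) + 289443) = √(-1/538 + 289443) = √(155720333/538) = √83777539154/538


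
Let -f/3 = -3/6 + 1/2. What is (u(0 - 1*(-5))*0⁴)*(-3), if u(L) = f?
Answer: 0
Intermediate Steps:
f = 0 (f = -3*(-3/6 + 1/2) = -3*(-3*⅙ + 1*(½)) = -3*(-½ + ½) = -3*0 = 0)
u(L) = 0
(u(0 - 1*(-5))*0⁴)*(-3) = (0*0⁴)*(-3) = (0*0)*(-3) = 0*(-3) = 0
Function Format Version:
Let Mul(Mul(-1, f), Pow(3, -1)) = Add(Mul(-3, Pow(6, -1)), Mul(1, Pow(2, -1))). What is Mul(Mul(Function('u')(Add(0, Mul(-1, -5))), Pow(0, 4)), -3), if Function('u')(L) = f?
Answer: 0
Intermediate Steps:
f = 0 (f = Mul(-3, Add(Mul(-3, Pow(6, -1)), Mul(1, Pow(2, -1)))) = Mul(-3, Add(Mul(-3, Rational(1, 6)), Mul(1, Rational(1, 2)))) = Mul(-3, Add(Rational(-1, 2), Rational(1, 2))) = Mul(-3, 0) = 0)
Function('u')(L) = 0
Mul(Mul(Function('u')(Add(0, Mul(-1, -5))), Pow(0, 4)), -3) = Mul(Mul(0, Pow(0, 4)), -3) = Mul(Mul(0, 0), -3) = Mul(0, -3) = 0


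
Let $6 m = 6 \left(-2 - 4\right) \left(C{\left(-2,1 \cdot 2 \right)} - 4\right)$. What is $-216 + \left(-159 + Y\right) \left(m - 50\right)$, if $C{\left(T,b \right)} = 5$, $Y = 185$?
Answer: $-1672$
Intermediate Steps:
$m = -6$ ($m = \frac{6 \left(-2 - 4\right) \left(5 - 4\right)}{6} = \frac{6 \left(-6\right) 1}{6} = \frac{\left(-36\right) 1}{6} = \frac{1}{6} \left(-36\right) = -6$)
$-216 + \left(-159 + Y\right) \left(m - 50\right) = -216 + \left(-159 + 185\right) \left(-6 - 50\right) = -216 + 26 \left(-56\right) = -216 - 1456 = -1672$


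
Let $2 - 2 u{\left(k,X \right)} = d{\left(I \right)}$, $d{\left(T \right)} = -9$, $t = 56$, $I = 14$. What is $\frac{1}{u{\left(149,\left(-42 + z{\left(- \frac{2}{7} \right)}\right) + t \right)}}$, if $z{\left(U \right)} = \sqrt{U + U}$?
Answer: $\frac{2}{11} \approx 0.18182$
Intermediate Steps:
$z{\left(U \right)} = \sqrt{2} \sqrt{U}$ ($z{\left(U \right)} = \sqrt{2 U} = \sqrt{2} \sqrt{U}$)
$u{\left(k,X \right)} = \frac{11}{2}$ ($u{\left(k,X \right)} = 1 - - \frac{9}{2} = 1 + \frac{9}{2} = \frac{11}{2}$)
$\frac{1}{u{\left(149,\left(-42 + z{\left(- \frac{2}{7} \right)}\right) + t \right)}} = \frac{1}{\frac{11}{2}} = \frac{2}{11}$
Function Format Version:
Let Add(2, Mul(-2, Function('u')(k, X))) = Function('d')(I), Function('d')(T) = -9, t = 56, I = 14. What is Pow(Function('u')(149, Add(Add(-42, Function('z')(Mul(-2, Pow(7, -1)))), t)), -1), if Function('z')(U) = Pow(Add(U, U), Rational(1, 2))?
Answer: Rational(2, 11) ≈ 0.18182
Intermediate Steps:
Function('z')(U) = Mul(Pow(2, Rational(1, 2)), Pow(U, Rational(1, 2))) (Function('z')(U) = Pow(Mul(2, U), Rational(1, 2)) = Mul(Pow(2, Rational(1, 2)), Pow(U, Rational(1, 2))))
Function('u')(k, X) = Rational(11, 2) (Function('u')(k, X) = Add(1, Mul(Rational(-1, 2), -9)) = Add(1, Rational(9, 2)) = Rational(11, 2))
Pow(Function('u')(149, Add(Add(-42, Function('z')(Mul(-2, Pow(7, -1)))), t)), -1) = Pow(Rational(11, 2), -1) = Rational(2, 11)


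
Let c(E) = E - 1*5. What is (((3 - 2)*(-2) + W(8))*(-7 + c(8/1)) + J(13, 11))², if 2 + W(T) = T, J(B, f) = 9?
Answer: 49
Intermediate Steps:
c(E) = -5 + E (c(E) = E - 5 = -5 + E)
W(T) = -2 + T
(((3 - 2)*(-2) + W(8))*(-7 + c(8/1)) + J(13, 11))² = (((3 - 2)*(-2) + (-2 + 8))*(-7 + (-5 + 8/1)) + 9)² = ((1*(-2) + 6)*(-7 + (-5 + 8*1)) + 9)² = ((-2 + 6)*(-7 + (-5 + 8)) + 9)² = (4*(-7 + 3) + 9)² = (4*(-4) + 9)² = (-16 + 9)² = (-7)² = 49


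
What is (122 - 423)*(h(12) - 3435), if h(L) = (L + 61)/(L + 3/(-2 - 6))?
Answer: 95980171/93 ≈ 1.0320e+6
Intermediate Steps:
h(L) = (61 + L)/(-3/8 + L) (h(L) = (61 + L)/(L + 3/(-8)) = (61 + L)/(L + 3*(-⅛)) = (61 + L)/(L - 3/8) = (61 + L)/(-3/8 + L))
(122 - 423)*(h(12) - 3435) = (122 - 423)*(8*(61 + 12)/(-3 + 8*12) - 3435) = -301*(8*73/(-3 + 96) - 3435) = -301*(8*73/93 - 3435) = -301*(8*(1/93)*73 - 3435) = -301*(584/93 - 3435) = -301*(-318871/93) = 95980171/93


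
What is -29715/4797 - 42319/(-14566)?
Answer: -76608149/23291034 ≈ -3.2892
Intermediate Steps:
-29715/4797 - 42319/(-14566) = -29715*1/4797 - 42319*(-1/14566) = -9905/1599 + 42319/14566 = -76608149/23291034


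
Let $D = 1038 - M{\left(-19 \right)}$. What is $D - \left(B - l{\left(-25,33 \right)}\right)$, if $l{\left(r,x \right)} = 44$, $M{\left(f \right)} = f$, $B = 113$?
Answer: $988$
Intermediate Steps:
$D = 1057$ ($D = 1038 - -19 = 1038 + 19 = 1057$)
$D - \left(B - l{\left(-25,33 \right)}\right) = 1057 - \left(113 - 44\right) = 1057 - 69 = 988$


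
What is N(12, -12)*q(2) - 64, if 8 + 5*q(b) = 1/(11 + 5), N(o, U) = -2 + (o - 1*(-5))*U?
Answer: 10521/40 ≈ 263.02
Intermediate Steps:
N(o, U) = -2 + U*(5 + o) (N(o, U) = -2 + (o + 5)*U = -2 + (5 + o)*U = -2 + U*(5 + o))
q(b) = -127/80 (q(b) = -8/5 + 1/(5*(11 + 5)) = -8/5 + (⅕)/16 = -8/5 + (⅕)*(1/16) = -8/5 + 1/80 = -127/80)
N(12, -12)*q(2) - 64 = (-2 + 5*(-12) - 12*12)*(-127/80) - 64 = (-2 - 60 - 144)*(-127/80) - 64 = -206*(-127/80) - 64 = 13081/40 - 64 = 10521/40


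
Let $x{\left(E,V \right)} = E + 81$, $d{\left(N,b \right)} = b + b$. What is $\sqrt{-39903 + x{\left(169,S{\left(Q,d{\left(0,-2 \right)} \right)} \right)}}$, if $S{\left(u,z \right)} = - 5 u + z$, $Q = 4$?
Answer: $i \sqrt{39653} \approx 199.13 i$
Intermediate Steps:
$d{\left(N,b \right)} = 2 b$
$S{\left(u,z \right)} = z - 5 u$
$x{\left(E,V \right)} = 81 + E$
$\sqrt{-39903 + x{\left(169,S{\left(Q,d{\left(0,-2 \right)} \right)} \right)}} = \sqrt{-39903 + \left(81 + 169\right)} = \sqrt{-39903 + 250} = \sqrt{-39653} = i \sqrt{39653}$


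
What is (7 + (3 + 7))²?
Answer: 289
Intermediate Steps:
(7 + (3 + 7))² = (7 + 10)² = 17² = 289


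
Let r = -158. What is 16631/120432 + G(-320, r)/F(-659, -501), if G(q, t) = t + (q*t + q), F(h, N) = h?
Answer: -6020515595/79364688 ≈ -75.859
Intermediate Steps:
G(q, t) = q + t + q*t (G(q, t) = t + (q + q*t) = q + t + q*t)
16631/120432 + G(-320, r)/F(-659, -501) = 16631/120432 + (-320 - 158 - 320*(-158))/(-659) = 16631*(1/120432) + (-320 - 158 + 50560)*(-1/659) = 16631/120432 + 50082*(-1/659) = 16631/120432 - 50082/659 = -6020515595/79364688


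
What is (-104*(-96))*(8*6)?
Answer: 479232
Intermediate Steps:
(-104*(-96))*(8*6) = 9984*48 = 479232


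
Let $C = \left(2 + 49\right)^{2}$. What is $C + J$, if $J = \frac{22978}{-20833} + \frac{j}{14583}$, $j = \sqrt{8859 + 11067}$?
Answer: $\frac{54163655}{20833} + \frac{3 \sqrt{246}}{4861} \approx 2599.9$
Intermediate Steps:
$j = 9 \sqrt{246}$ ($j = \sqrt{19926} = 9 \sqrt{246} \approx 141.16$)
$C = 2601$ ($C = 51^{2} = 2601$)
$J = - \frac{22978}{20833} + \frac{3 \sqrt{246}}{4861}$ ($J = \frac{22978}{-20833} + \frac{9 \sqrt{246}}{14583} = 22978 \left(- \frac{1}{20833}\right) + 9 \sqrt{246} \cdot \frac{1}{14583} = - \frac{22978}{20833} + \frac{3 \sqrt{246}}{4861} \approx -1.0933$)
$C + J = 2601 - \left(\frac{22978}{20833} - \frac{3 \sqrt{246}}{4861}\right) = \frac{54163655}{20833} + \frac{3 \sqrt{246}}{4861}$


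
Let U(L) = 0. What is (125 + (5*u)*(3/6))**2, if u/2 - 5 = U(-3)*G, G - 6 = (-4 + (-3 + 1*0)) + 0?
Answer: 22500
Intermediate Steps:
G = -1 (G = 6 + ((-4 + (-3 + 1*0)) + 0) = 6 + ((-4 + (-3 + 0)) + 0) = 6 + ((-4 - 3) + 0) = 6 + (-7 + 0) = 6 - 7 = -1)
u = 10 (u = 10 + 2*(0*(-1)) = 10 + 2*0 = 10 + 0 = 10)
(125 + (5*u)*(3/6))**2 = (125 + (5*10)*(3/6))**2 = (125 + 50*(3*(1/6)))**2 = (125 + 50*(1/2))**2 = (125 + 25)**2 = 150**2 = 22500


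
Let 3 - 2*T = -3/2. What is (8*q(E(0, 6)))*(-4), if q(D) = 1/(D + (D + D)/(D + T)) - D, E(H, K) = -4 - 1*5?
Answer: -5376/19 ≈ -282.95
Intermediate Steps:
T = 9/4 (T = 3/2 - (-3)/(2*2) = 3/2 - ½*(-3/2) = 3/2 + ¾ = 9/4 ≈ 2.2500)
E(H, K) = -9 (E(H, K) = -4 - 5 = -9)
q(D) = 1/(D + 2*D/(9/4 + D)) - D (q(D) = 1/(D + (D + D)/(D + 9/4)) - D = 1/(D + (2*D)/(9/4 + D)) - D = 1/(D + 2*D/(9/4 + D)) - D)
(8*q(E(0, 6)))*(-4) = (8*((9 - 17*(-9)² - 4*(-9)³ + 4*(-9))/((-9)*(17 + 4*(-9)))))*(-4) = (8*(-(9 - 17*81 - 4*(-729) - 36)/(9*(17 - 36))))*(-4) = (8*(-⅑*(9 - 1377 + 2916 - 36)/(-19)))*(-4) = (8*(-⅑*(-1/19)*1512))*(-4) = (8*(168/19))*(-4) = (1344/19)*(-4) = -5376/19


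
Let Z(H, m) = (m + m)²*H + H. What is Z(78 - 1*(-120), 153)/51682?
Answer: 9270063/25841 ≈ 358.73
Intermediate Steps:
Z(H, m) = H + 4*H*m² (Z(H, m) = (2*m)²*H + H = (4*m²)*H + H = 4*H*m² + H = H + 4*H*m²)
Z(78 - 1*(-120), 153)/51682 = ((78 - 1*(-120))*(1 + 4*153²))/51682 = ((78 + 120)*(1 + 4*23409))*(1/51682) = (198*(1 + 93636))*(1/51682) = (198*93637)*(1/51682) = 18540126*(1/51682) = 9270063/25841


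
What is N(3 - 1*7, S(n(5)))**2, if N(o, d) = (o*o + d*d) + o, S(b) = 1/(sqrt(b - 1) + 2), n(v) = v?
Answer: 37249/256 ≈ 145.50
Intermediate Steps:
S(b) = 1/(2 + sqrt(-1 + b)) (S(b) = 1/(sqrt(-1 + b) + 2) = 1/(2 + sqrt(-1 + b)))
N(o, d) = o + d**2 + o**2 (N(o, d) = (o**2 + d**2) + o = (d**2 + o**2) + o = o + d**2 + o**2)
N(3 - 1*7, S(n(5)))**2 = ((3 - 1*7) + (1/(2 + sqrt(-1 + 5)))**2 + (3 - 1*7)**2)**2 = ((3 - 7) + (1/(2 + sqrt(4)))**2 + (3 - 7)**2)**2 = (-4 + (1/(2 + 2))**2 + (-4)**2)**2 = (-4 + (1/4)**2 + 16)**2 = (-4 + 1/16 + 16)**2 = (193/16)**2 = 37249/256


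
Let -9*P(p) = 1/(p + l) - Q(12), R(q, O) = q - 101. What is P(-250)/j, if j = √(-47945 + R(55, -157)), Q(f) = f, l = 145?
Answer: -1261*I*√47991/45351495 ≈ -0.0060912*I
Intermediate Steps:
R(q, O) = -101 + q
P(p) = 4/3 - 1/(9*(145 + p)) (P(p) = -(1/(p + 145) - 1*12)/9 = -(1/(145 + p) - 12)/9 = -(-12 + 1/(145 + p))/9 = 4/3 - 1/(9*(145 + p)))
j = I*√47991 (j = √(-47945 + (-101 + 55)) = √(-47945 - 46) = √(-47991) = I*√47991 ≈ 219.07*I)
P(-250)/j = ((1739 + 12*(-250))/(9*(145 - 250)))/((I*√47991)) = ((⅑)*(1739 - 3000)/(-105))*(-I*√47991/47991) = ((⅑)*(-1/105)*(-1261))*(-I*√47991/47991) = 1261*(-I*√47991/47991)/945 = -1261*I*√47991/45351495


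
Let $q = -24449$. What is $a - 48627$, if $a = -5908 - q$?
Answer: $-30086$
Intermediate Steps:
$a = 18541$ ($a = -5908 - -24449 = -5908 + 24449 = 18541$)
$a - 48627 = 18541 - 48627 = -30086$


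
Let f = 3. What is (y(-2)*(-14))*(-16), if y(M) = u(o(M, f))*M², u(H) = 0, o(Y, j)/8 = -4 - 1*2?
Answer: 0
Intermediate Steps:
o(Y, j) = -48 (o(Y, j) = 8*(-4 - 1*2) = 8*(-4 - 2) = 8*(-6) = -48)
y(M) = 0 (y(M) = 0*M² = 0)
(y(-2)*(-14))*(-16) = (0*(-14))*(-16) = 0*(-16) = 0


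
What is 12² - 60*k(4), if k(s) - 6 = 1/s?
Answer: -231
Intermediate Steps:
k(s) = 6 + 1/s
12² - 60*k(4) = 12² - 60*(6 + 1/4) = 144 - 60*(6 + ¼) = 144 - 60*25/4 = 144 - 375 = -231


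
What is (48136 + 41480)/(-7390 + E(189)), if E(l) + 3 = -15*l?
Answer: -22404/2557 ≈ -8.7618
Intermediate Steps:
E(l) = -3 - 15*l
(48136 + 41480)/(-7390 + E(189)) = (48136 + 41480)/(-7390 + (-3 - 15*189)) = 89616/(-7390 + (-3 - 2835)) = 89616/(-7390 - 2838) = 89616/(-10228) = 89616*(-1/10228) = -22404/2557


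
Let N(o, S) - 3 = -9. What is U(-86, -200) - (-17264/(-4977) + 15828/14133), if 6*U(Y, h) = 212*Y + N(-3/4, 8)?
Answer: -10196797241/3349521 ≈ -3044.3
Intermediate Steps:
N(o, S) = -6 (N(o, S) = 3 - 9 = -6)
U(Y, h) = -1 + 106*Y/3 (U(Y, h) = (212*Y - 6)/6 = (-6 + 212*Y)/6 = -1 + 106*Y/3)
U(-86, -200) - (-17264/(-4977) + 15828/14133) = (-1 + (106/3)*(-86)) - (-17264/(-4977) + 15828/14133) = (-1 - 9116/3) - (-17264*(-1/4977) + 15828*(1/14133)) = -9119/3 - (17264/4977 + 5276/4711) = -9119/3 - 1*15369908/3349521 = -9119/3 - 15369908/3349521 = -10196797241/3349521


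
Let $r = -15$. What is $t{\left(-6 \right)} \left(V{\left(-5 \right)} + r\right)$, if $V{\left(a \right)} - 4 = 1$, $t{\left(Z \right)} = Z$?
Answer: $60$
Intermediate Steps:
$V{\left(a \right)} = 5$ ($V{\left(a \right)} = 4 + 1 = 5$)
$t{\left(-6 \right)} \left(V{\left(-5 \right)} + r\right) = - 6 \left(5 - 15\right) = \left(-6\right) \left(-10\right) = 60$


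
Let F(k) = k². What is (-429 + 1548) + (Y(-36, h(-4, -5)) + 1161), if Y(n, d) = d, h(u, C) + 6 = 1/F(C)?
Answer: 56851/25 ≈ 2274.0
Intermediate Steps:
h(u, C) = -6 + C⁻² (h(u, C) = -6 + 1/(C²) = -6 + C⁻²)
(-429 + 1548) + (Y(-36, h(-4, -5)) + 1161) = (-429 + 1548) + ((-6 + (-5)⁻²) + 1161) = 1119 + ((-6 + 1/25) + 1161) = 1119 + (-149/25 + 1161) = 1119 + 28876/25 = 56851/25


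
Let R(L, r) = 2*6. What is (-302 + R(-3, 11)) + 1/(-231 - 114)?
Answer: -100051/345 ≈ -290.00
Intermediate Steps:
R(L, r) = 12
(-302 + R(-3, 11)) + 1/(-231 - 114) = (-302 + 12) + 1/(-231 - 114) = -290 + 1/(-345) = -290 - 1/345 = -100051/345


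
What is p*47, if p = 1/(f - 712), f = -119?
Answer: -47/831 ≈ -0.056558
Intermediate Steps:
p = -1/831 (p = 1/(-119 - 712) = 1/(-831) = -1/831 ≈ -0.0012034)
p*47 = -1/831*47 = -47/831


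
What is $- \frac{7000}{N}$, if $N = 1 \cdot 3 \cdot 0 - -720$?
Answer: $- \frac{175}{18} \approx -9.7222$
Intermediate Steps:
$N = 720$ ($N = 3 \cdot 0 + 720 = 0 + 720 = 720$)
$- \frac{7000}{N} = - \frac{7000}{720} = \left(-7000\right) \frac{1}{720} = - \frac{175}{18}$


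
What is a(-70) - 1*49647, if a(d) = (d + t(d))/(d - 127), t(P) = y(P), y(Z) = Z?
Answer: -9780319/197 ≈ -49646.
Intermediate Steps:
t(P) = P
a(d) = 2*d/(-127 + d) (a(d) = (d + d)/(d - 127) = (2*d)/(-127 + d) = 2*d/(-127 + d))
a(-70) - 1*49647 = 2*(-70)/(-127 - 70) - 1*49647 = 2*(-70)/(-197) - 49647 = 2*(-70)*(-1/197) - 49647 = 140/197 - 49647 = -9780319/197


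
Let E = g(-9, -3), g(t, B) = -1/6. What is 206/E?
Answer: -1236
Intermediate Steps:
g(t, B) = -⅙ (g(t, B) = -1*⅙ = -⅙)
E = -⅙ ≈ -0.16667
206/E = 206/(-⅙) = -6*206 = -1236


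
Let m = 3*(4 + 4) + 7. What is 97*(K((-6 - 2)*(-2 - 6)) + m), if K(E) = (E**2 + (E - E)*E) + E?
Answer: 406527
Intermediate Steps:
K(E) = E + E**2 (K(E) = (E**2 + 0*E) + E = (E**2 + 0) + E = E**2 + E = E + E**2)
m = 31 (m = 3*8 + 7 = 24 + 7 = 31)
97*(K((-6 - 2)*(-2 - 6)) + m) = 97*(((-6 - 2)*(-2 - 6))*(1 + (-6 - 2)*(-2 - 6)) + 31) = 97*((-8*(-8))*(1 - 8*(-8)) + 31) = 97*(64*(1 + 64) + 31) = 97*(64*65 + 31) = 97*(4160 + 31) = 97*4191 = 406527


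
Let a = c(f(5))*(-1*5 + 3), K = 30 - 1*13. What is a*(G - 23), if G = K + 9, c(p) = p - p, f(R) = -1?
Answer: 0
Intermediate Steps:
K = 17 (K = 30 - 13 = 17)
c(p) = 0
G = 26 (G = 17 + 9 = 26)
a = 0 (a = 0*(-1*5 + 3) = 0*(-5 + 3) = 0*(-2) = 0)
a*(G - 23) = 0*(26 - 23) = 0*3 = 0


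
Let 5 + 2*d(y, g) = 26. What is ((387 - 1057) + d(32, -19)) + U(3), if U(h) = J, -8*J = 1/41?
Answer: -216317/328 ≈ -659.50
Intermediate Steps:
J = -1/328 (J = -1/8/41 = -1/8*1/41 = -1/328 ≈ -0.0030488)
U(h) = -1/328
d(y, g) = 21/2 (d(y, g) = -5/2 + (1/2)*26 = -5/2 + 13 = 21/2)
((387 - 1057) + d(32, -19)) + U(3) = ((387 - 1057) + 21/2) - 1/328 = (-670 + 21/2) - 1/328 = -1319/2 - 1/328 = -216317/328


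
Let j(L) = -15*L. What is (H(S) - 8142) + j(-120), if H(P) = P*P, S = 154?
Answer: 17374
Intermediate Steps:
H(P) = P²
(H(S) - 8142) + j(-120) = (154² - 8142) - 15*(-120) = (23716 - 8142) + 1800 = 15574 + 1800 = 17374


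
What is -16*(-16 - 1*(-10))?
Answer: 96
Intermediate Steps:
-16*(-16 - 1*(-10)) = -16*(-16 + 10) = -16*(-6) = 96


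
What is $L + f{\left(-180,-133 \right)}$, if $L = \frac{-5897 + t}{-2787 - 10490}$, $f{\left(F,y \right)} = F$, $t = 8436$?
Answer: $- \frac{2392399}{13277} \approx -180.19$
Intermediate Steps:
$L = - \frac{2539}{13277}$ ($L = \frac{-5897 + 8436}{-2787 - 10490} = \frac{2539}{-13277} = 2539 \left(- \frac{1}{13277}\right) = - \frac{2539}{13277} \approx -0.19123$)
$L + f{\left(-180,-133 \right)} = - \frac{2539}{13277} - 180 = - \frac{2392399}{13277}$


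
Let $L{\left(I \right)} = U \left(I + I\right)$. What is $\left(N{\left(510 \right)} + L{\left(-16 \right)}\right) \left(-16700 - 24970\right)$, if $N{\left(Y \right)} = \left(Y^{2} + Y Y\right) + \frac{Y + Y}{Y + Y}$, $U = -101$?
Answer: $-21811453110$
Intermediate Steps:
$L{\left(I \right)} = - 202 I$ ($L{\left(I \right)} = - 101 \left(I + I\right) = - 101 \cdot 2 I = - 202 I$)
$N{\left(Y \right)} = 1 + 2 Y^{2}$ ($N{\left(Y \right)} = \left(Y^{2} + Y^{2}\right) + \frac{2 Y}{2 Y} = 2 Y^{2} + 2 Y \frac{1}{2 Y} = 2 Y^{2} + 1 = 1 + 2 Y^{2}$)
$\left(N{\left(510 \right)} + L{\left(-16 \right)}\right) \left(-16700 - 24970\right) = \left(\left(1 + 2 \cdot 510^{2}\right) - -3232\right) \left(-16700 - 24970\right) = \left(\left(1 + 2 \cdot 260100\right) + 3232\right) \left(-41670\right) = \left(\left(1 + 520200\right) + 3232\right) \left(-41670\right) = \left(520201 + 3232\right) \left(-41670\right) = 523433 \left(-41670\right) = -21811453110$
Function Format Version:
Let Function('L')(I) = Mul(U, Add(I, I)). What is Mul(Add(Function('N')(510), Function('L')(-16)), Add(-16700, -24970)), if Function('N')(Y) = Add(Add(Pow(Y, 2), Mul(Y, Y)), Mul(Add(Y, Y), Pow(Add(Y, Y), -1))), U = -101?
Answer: -21811453110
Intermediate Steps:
Function('L')(I) = Mul(-202, I) (Function('L')(I) = Mul(-101, Add(I, I)) = Mul(-101, Mul(2, I)) = Mul(-202, I))
Function('N')(Y) = Add(1, Mul(2, Pow(Y, 2))) (Function('N')(Y) = Add(Add(Pow(Y, 2), Pow(Y, 2)), Mul(Mul(2, Y), Pow(Mul(2, Y), -1))) = Add(Mul(2, Pow(Y, 2)), Mul(Mul(2, Y), Mul(Rational(1, 2), Pow(Y, -1)))) = Add(Mul(2, Pow(Y, 2)), 1) = Add(1, Mul(2, Pow(Y, 2))))
Mul(Add(Function('N')(510), Function('L')(-16)), Add(-16700, -24970)) = Mul(Add(Add(1, Mul(2, Pow(510, 2))), Mul(-202, -16)), Add(-16700, -24970)) = Mul(Add(Add(1, Mul(2, 260100)), 3232), -41670) = Mul(Add(Add(1, 520200), 3232), -41670) = Mul(Add(520201, 3232), -41670) = Mul(523433, -41670) = -21811453110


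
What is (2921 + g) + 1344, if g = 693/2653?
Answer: 1616534/379 ≈ 4265.3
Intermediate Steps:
g = 99/379 (g = 693*(1/2653) = 99/379 ≈ 0.26121)
(2921 + g) + 1344 = (2921 + 99/379) + 1344 = 1107158/379 + 1344 = 1616534/379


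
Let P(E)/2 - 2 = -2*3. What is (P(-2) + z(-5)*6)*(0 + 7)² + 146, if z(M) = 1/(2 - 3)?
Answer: -540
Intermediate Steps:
P(E) = -8 (P(E) = 4 + 2*(-2*3) = 4 + 2*(-6) = 4 - 12 = -8)
z(M) = -1 (z(M) = 1/(-1) = -1)
(P(-2) + z(-5)*6)*(0 + 7)² + 146 = (-8 - 1*6)*(0 + 7)² + 146 = (-8 - 6)*7² + 146 = -14*49 + 146 = -686 + 146 = -540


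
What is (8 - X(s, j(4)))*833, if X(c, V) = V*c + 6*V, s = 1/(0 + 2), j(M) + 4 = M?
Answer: 6664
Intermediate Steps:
j(M) = -4 + M
s = 1/2 ≈ 0.50000
X(c, V) = 6*V + V*c
(8 - X(s, j(4)))*833 = (8 - (-4 + 4)*(6 + 1/2))*833 = (8 - 0*13/2)*833 = (8 - 1*0)*833 = (8 + 0)*833 = 8*833 = 6664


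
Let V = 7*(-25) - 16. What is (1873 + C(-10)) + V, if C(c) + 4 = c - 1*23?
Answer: 1645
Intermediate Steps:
C(c) = -27 + c (C(c) = -4 + (c - 1*23) = -4 + (c - 23) = -4 + (-23 + c) = -27 + c)
V = -191 (V = -175 - 16 = -191)
(1873 + C(-10)) + V = (1873 + (-27 - 10)) - 191 = (1873 - 37) - 191 = 1836 - 191 = 1645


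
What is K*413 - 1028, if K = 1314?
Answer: 541654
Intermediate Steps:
K*413 - 1028 = 1314*413 - 1028 = 542682 - 1028 = 541654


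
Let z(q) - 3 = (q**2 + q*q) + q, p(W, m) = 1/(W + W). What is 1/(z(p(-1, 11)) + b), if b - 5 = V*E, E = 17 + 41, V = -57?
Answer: -1/3298 ≈ -0.00030321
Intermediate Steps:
p(W, m) = 1/(2*W)
z(q) = 3 + q + 2*q**2 (z(q) = 3 + ((q**2 + q*q) + q) = 3 + ((q**2 + q**2) + q) = 3 + (2*q**2 + q) = 3 + (q + 2*q**2) = 3 + q + 2*q**2)
E = 58
b = -3301 (b = 5 - 57*58 = 5 - 3306 = -3301)
1/(z(p(-1, 11)) + b) = 1/((3 + (1/2)/(-1) + 2*((1/2)/(-1))**2) - 3301) = 1/((3 + (1/2)*(-1) + 2*((1/2)*(-1))**2) - 3301) = 1/((3 - 1/2 + 2*(-1/2)**2) - 3301) = 1/((3 - 1/2 + 2*(1/4)) - 3301) = 1/((3 - 1/2 + 1/2) - 3301) = 1/(3 - 3301) = 1/(-3298) = -1/3298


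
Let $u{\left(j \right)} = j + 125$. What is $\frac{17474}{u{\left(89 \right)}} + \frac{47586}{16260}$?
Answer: $\frac{24525887}{289970} \approx 84.581$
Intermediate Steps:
$u{\left(j \right)} = 125 + j$
$\frac{17474}{u{\left(89 \right)}} + \frac{47586}{16260} = \frac{17474}{125 + 89} + \frac{47586}{16260} = \frac{17474}{214} + 47586 \cdot \frac{1}{16260} = 17474 \cdot \frac{1}{214} + \frac{7931}{2710} = \frac{8737}{107} + \frac{7931}{2710} = \frac{24525887}{289970}$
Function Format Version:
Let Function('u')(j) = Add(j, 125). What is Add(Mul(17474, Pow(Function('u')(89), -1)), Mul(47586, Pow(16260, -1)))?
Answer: Rational(24525887, 289970) ≈ 84.581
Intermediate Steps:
Function('u')(j) = Add(125, j)
Add(Mul(17474, Pow(Function('u')(89), -1)), Mul(47586, Pow(16260, -1))) = Add(Mul(17474, Pow(Add(125, 89), -1)), Mul(47586, Pow(16260, -1))) = Add(Mul(17474, Pow(214, -1)), Mul(47586, Rational(1, 16260))) = Add(Mul(17474, Rational(1, 214)), Rational(7931, 2710)) = Add(Rational(8737, 107), Rational(7931, 2710)) = Rational(24525887, 289970)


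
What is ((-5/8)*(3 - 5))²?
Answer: 25/16 ≈ 1.5625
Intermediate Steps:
((-5/8)*(3 - 5))² = (-5*⅛*(-2))² = (-5/8*(-2))² = (5/4)² = 25/16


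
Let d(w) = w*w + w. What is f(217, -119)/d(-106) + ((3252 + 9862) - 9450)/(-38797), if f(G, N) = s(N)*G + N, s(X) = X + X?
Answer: -19515305/4112482 ≈ -4.7454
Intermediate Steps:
d(w) = w + w² (d(w) = w² + w = w + w²)
s(X) = 2*X
f(G, N) = N + 2*G*N (f(G, N) = (2*N)*G + N = 2*G*N + N = N + 2*G*N)
f(217, -119)/d(-106) + ((3252 + 9862) - 9450)/(-38797) = (-119*(1 + 2*217))/((-106*(1 - 106))) + ((3252 + 9862) - 9450)/(-38797) = (-119*(1 + 434))/((-106*(-105))) + (13114 - 9450)*(-1/38797) = -119*435/11130 + 3664*(-1/38797) = -51765*1/11130 - 3664/38797 = -493/106 - 3664/38797 = -19515305/4112482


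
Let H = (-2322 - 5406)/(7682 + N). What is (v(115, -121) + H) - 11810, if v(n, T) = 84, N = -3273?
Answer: -51707662/4409 ≈ -11728.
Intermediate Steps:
H = -7728/4409 (H = (-2322 - 5406)/(7682 - 3273) = -7728/4409 ≈ -1.7528)
(v(115, -121) + H) - 11810 = (84 - 7728/4409) - 11810 = 362628/4409 - 11810 = -51707662/4409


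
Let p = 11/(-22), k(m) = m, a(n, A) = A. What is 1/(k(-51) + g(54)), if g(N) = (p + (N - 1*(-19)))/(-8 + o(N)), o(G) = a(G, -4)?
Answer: -24/1369 ≈ -0.017531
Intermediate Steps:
p = -1/2 (p = 11*(-1/22) = -1/2 ≈ -0.50000)
o(G) = -4
g(N) = -37/24 - N/12 (g(N) = (-1/2 + (N - 1*(-19)))/(-8 - 4) = (-1/2 + (N + 19))/(-12) = (-1/2 + (19 + N))*(-1/12) = (37/2 + N)*(-1/12) = -37/24 - N/12)
1/(k(-51) + g(54)) = 1/(-51 + (-37/24 - 1/12*54)) = 1/(-51 + (-37/24 - 9/2)) = 1/(-51 - 145/24) = 1/(-1369/24) = -24/1369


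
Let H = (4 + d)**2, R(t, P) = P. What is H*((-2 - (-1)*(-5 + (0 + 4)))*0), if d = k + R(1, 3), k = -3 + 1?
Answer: 0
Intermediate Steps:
k = -2
d = 1 (d = -2 + 3 = 1)
H = 25 (H = (4 + 1)**2 = 5**2 = 25)
H*((-2 - (-1)*(-5 + (0 + 4)))*0) = 25*((-2 - (-1)*(-5 + (0 + 4)))*0) = 25*((-2 - (-1)*(-5 + 4))*0) = 25*((-2 - (-1)*(-1))*0) = 25*((-2 - 1*1)*0) = 25*((-2 - 1)*0) = 25*(-3*0) = 25*0 = 0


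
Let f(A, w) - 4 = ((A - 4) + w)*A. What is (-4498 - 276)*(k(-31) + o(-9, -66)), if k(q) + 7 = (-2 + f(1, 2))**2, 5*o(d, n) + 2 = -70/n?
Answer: 443114/15 ≈ 29541.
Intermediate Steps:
f(A, w) = 4 + A*(-4 + A + w) (f(A, w) = 4 + ((A - 4) + w)*A = 4 + ((-4 + A) + w)*A = 4 + (-4 + A + w)*A = 4 + A*(-4 + A + w))
o(d, n) = -2/5 - 14/n (o(d, n) = -2/5 + (-70/n)/5 = -2/5 - 14/n)
k(q) = -6 (k(q) = -7 + (-2 + (4 + 1**2 - 4*1 + 1*2))**2 = -7 + (-2 + (4 + 1 - 4 + 2))**2 = -7 + (-2 + 3)**2 = -7 + 1**2 = -7 + 1 = -6)
(-4498 - 276)*(k(-31) + o(-9, -66)) = (-4498 - 276)*(-6 + (-2/5 - 14/(-66))) = -4774*(-6 + (-2/5 - 14*(-1/66))) = -4774*(-6 + (-2/5 + 7/33)) = -4774*(-6 - 31/165) = -4774*(-1021/165) = 443114/15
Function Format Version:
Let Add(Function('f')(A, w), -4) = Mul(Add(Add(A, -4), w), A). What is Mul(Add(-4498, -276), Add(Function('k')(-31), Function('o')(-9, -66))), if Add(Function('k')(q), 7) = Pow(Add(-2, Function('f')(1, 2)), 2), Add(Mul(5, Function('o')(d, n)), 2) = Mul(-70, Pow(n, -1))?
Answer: Rational(443114, 15) ≈ 29541.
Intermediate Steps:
Function('f')(A, w) = Add(4, Mul(A, Add(-4, A, w))) (Function('f')(A, w) = Add(4, Mul(Add(Add(A, -4), w), A)) = Add(4, Mul(Add(Add(-4, A), w), A)) = Add(4, Mul(Add(-4, A, w), A)) = Add(4, Mul(A, Add(-4, A, w))))
Function('o')(d, n) = Add(Rational(-2, 5), Mul(-14, Pow(n, -1))) (Function('o')(d, n) = Add(Rational(-2, 5), Mul(Rational(1, 5), Mul(-70, Pow(n, -1)))) = Add(Rational(-2, 5), Mul(-14, Pow(n, -1))))
Function('k')(q) = -6 (Function('k')(q) = Add(-7, Pow(Add(-2, Add(4, Pow(1, 2), Mul(-4, 1), Mul(1, 2))), 2)) = Add(-7, Pow(Add(-2, Add(4, 1, -4, 2)), 2)) = Add(-7, Pow(Add(-2, 3), 2)) = Add(-7, Pow(1, 2)) = Add(-7, 1) = -6)
Mul(Add(-4498, -276), Add(Function('k')(-31), Function('o')(-9, -66))) = Mul(Add(-4498, -276), Add(-6, Add(Rational(-2, 5), Mul(-14, Pow(-66, -1))))) = Mul(-4774, Add(-6, Add(Rational(-2, 5), Mul(-14, Rational(-1, 66))))) = Mul(-4774, Add(-6, Add(Rational(-2, 5), Rational(7, 33)))) = Mul(-4774, Add(-6, Rational(-31, 165))) = Mul(-4774, Rational(-1021, 165)) = Rational(443114, 15)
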